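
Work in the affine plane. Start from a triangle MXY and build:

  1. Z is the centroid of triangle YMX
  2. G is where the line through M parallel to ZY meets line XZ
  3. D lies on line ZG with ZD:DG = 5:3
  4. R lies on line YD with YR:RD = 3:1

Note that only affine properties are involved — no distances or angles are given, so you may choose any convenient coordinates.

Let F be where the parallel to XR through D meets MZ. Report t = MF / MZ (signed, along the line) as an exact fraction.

t = 10/11

Work in coordinates with M = (0, 0), X = (1, 0), Y = (0, 1).
1. Z is the centroid of triangle YMX ⇒ Z = (1/3, 1/3)
2. G is where the line through M parallel to ZY meets line XZ ⇒ G = (-1/3, 2/3)
3. D lies on line ZG with ZD:DG = 5:3 ⇒ D = (-1/12, 13/24)
4. R lies on line YD with YR:RD = 3:1 ⇒ R = (-1/16, 21/32)
through D parallel to XR: direction (-17/16, 21/32); meets MZ at F = (10/33, 10/33)
F = M + t·(Z−M) with t = 10/11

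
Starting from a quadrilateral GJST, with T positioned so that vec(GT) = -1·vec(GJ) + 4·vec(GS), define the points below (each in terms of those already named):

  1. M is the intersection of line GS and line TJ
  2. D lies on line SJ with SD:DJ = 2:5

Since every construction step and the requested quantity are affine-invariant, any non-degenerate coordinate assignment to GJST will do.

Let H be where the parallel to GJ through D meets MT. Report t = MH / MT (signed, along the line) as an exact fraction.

Choose coordinates G = (0, 0), J = (1, 0), S = (0, 1), T = (-1, 4).
1. M is the intersection of line GS and line TJ ⇒ M = (0, 2)
2. D lies on line SJ with SD:DJ = 2:5 ⇒ D = (2/7, 5/7)
through D parallel to GJ: direction (1, 0); meets MT at H = (9/14, 5/7)
H = M + t·(T−M) with t = -9/14

t = -9/14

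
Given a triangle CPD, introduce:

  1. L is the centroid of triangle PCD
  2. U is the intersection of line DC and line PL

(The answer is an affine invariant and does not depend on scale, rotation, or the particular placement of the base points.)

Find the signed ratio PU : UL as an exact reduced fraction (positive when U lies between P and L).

PU:UL = -3

Work in coordinates with C = (0, 0), P = (1, 0), D = (0, 1).
1. L is the centroid of triangle PCD ⇒ L = (1/3, 1/3)
2. U is the intersection of line DC and line PL ⇒ U = (0, 1/2)
U = P + t·(L−P) with t = 3/2, so PU:UL = t:(1−t) = 3/2:-1/2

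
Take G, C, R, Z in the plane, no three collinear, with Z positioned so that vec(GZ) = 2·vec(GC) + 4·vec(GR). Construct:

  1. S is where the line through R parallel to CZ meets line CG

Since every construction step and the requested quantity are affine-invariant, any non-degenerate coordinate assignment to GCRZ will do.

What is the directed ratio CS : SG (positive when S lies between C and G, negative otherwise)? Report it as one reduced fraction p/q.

CS:SG = -5

Assign G = (0, 0), C = (1, 0), R = (0, 1), Z = (2, 4) — the answer is frame-independent, so this choice is without loss of generality.
1. S is where the line through R parallel to CZ meets line CG ⇒ S = (-1/4, 0)
S = C + t·(G−C) with t = 5/4, so CS:SG = t:(1−t) = 5/4:-1/4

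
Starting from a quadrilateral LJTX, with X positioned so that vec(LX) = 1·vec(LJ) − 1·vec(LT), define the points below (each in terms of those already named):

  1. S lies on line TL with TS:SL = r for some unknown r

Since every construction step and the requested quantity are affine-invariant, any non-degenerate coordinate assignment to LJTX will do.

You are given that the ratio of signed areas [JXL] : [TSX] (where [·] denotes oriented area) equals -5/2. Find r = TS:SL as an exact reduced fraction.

r = 2/3

Choose coordinates L = (0, 0), J = (1, 0), T = (0, 1), X = (1, -1).
1. With TS:SL = r, write λ = r/(r+1) so S = T + λ·(L−T); S is affine-linear in λ
Every point depending on S is an affine combination of S and λ-independent points, so each such coordinate is linear in λ; the λ² term in each signed area is a multiple of (L−T)×(L−T) = 0, so 2·[JXL] and 2·[TSX] are each linear in λ. Evaluating at λ=0 and λ=1:
  2·[JXL] = -1,   2·[TSX] = λ
So [JXL]:[TSX] = (-1) / (λ). Setting this equal to -5/2:
  -1 = -5/2·(λ)  ⇒  λ = 2/5
Then r = λ/(1−λ) = (2/5)/(3/5) = 2/3. Check: with r = 2/3, S = (0, 3/5) and [JXL]:[TSX] = -5/2 as required.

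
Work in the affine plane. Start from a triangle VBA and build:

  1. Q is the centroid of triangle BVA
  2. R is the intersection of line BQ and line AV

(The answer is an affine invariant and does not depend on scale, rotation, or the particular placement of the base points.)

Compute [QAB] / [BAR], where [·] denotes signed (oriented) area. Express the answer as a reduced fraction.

Choose coordinates V = (0, 0), B = (1, 0), A = (0, 1).
1. Q is the centroid of triangle BVA ⇒ Q = (1/3, 1/3)
2. R is the intersection of line BQ and line AV ⇒ R = (0, 1/2)
2·[QAB] = -1/3, 2·[BAR] = 1/2
[QAB]:[BAR] = -1/3:1/2 = -2/3

[QAB]:[BAR] = -2/3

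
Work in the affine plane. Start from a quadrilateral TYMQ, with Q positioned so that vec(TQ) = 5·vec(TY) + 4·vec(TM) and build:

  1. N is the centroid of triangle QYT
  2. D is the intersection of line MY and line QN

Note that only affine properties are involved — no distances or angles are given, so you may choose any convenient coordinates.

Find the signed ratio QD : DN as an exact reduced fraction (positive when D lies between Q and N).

QD:DN = -24/7

Choose coordinates T = (0, 0), Y = (1, 0), M = (0, 1), Q = (5, 4).
1. N is the centroid of triangle QYT ⇒ N = (2, 4/3)
2. D is the intersection of line MY and line QN ⇒ D = (13/17, 4/17)
D = Q + t·(N−Q) with t = 24/17, so QD:DN = t:(1−t) = 24/17:-7/17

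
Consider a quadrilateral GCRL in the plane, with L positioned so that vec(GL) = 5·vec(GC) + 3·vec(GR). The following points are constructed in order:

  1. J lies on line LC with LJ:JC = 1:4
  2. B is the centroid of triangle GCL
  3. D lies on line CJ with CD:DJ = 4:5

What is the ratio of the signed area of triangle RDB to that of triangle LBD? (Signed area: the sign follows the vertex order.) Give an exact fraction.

Choose coordinates G = (0, 0), C = (1, 0), R = (0, 1), L = (5, 3).
1. J lies on line LC with LJ:JC = 1:4 ⇒ J = (21/5, 12/5)
2. B is the centroid of triangle GCL ⇒ B = (2, 1)
3. D lies on line CJ with CD:DJ = 4:5 ⇒ D = (109/45, 16/15)
2·[RDB] = -2/15, 2·[LBD] = 29/45
[RDB]:[LBD] = -2/15:29/45 = -6/29

[RDB]:[LBD] = -6/29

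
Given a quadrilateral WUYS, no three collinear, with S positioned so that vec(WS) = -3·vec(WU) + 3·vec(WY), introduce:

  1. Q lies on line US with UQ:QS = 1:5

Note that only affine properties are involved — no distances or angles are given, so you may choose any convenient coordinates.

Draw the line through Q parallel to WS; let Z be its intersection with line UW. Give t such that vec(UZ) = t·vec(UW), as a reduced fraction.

t = 1/6

Set W = (0, 0), U = (1, 0), Y = (0, 1), S = (-3, 3); any affine frame gives the same invariant.
1. Q lies on line US with UQ:QS = 1:5 ⇒ Q = (1/3, 1/2)
through Q parallel to WS: direction (-3, 3); meets UW at Z = (5/6, 0)
Z = U + t·(W−U) with t = 1/6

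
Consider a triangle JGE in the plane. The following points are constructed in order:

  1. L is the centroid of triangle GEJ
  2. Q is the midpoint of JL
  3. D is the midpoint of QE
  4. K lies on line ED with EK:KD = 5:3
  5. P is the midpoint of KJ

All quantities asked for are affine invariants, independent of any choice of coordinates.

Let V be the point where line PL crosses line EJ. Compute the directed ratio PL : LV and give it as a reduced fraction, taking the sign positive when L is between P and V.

PL:LV = -59/64

Assign J = (0, 0), G = (1, 0), E = (0, 1) — the answer is frame-independent, so this choice is without loss of generality.
1. L is the centroid of triangle GEJ ⇒ L = (1/3, 1/3)
2. Q is the midpoint of JL ⇒ Q = (1/6, 1/6)
3. D is the midpoint of QE ⇒ D = (1/12, 7/12)
4. K lies on line ED with EK:KD = 5:3 ⇒ K = (5/96, 71/96)
5. P is the midpoint of KJ ⇒ P = (5/192, 71/192)
line PL meets EJ at V = (0, 22/59)
L = P + t·(V−P) with t = -59/5, so PL:LV = -59/5:64/5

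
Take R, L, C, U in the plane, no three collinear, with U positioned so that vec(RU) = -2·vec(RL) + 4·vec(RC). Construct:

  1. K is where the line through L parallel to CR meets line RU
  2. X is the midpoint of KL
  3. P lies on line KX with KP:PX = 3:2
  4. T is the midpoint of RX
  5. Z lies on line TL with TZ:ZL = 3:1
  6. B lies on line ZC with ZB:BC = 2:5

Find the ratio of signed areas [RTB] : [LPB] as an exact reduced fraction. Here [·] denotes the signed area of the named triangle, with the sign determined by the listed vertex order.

Work in coordinates with R = (0, 0), L = (1, 0), C = (0, 1), U = (-2, 4).
1. K is where the line through L parallel to CR meets line RU ⇒ K = (1, -2)
2. X is the midpoint of KL ⇒ X = (1, -1)
3. P lies on line KX with KP:PX = 3:2 ⇒ P = (1, -7/5)
4. T is the midpoint of RX ⇒ T = (1/2, -1/2)
5. Z lies on line TL with TZ:ZL = 3:1 ⇒ Z = (7/8, -1/8)
6. B lies on line ZC with ZB:BC = 2:5 ⇒ B = (5/8, 11/56)
2·[RTB] = 23/56, 2·[LPB] = -21/40
[RTB]:[LPB] = 23/56:-21/40 = -115/147

[RTB]:[LPB] = -115/147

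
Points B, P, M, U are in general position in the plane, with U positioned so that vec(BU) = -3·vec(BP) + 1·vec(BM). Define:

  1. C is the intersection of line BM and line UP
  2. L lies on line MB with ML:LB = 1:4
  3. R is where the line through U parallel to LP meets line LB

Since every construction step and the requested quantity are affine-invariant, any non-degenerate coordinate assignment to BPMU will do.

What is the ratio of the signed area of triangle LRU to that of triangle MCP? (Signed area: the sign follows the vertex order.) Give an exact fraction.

Assign B = (0, 0), P = (1, 0), M = (0, 1), U = (-3, 1) — the answer is frame-independent, so this choice is without loss of generality.
1. C is the intersection of line BM and line UP ⇒ C = (0, 1/4)
2. L lies on line MB with ML:LB = 1:4 ⇒ L = (0, 4/5)
3. R is where the line through U parallel to LP meets line LB ⇒ R = (0, -7/5)
2·[LRU] = -33/5, 2·[MCP] = 3/4
[LRU]:[MCP] = -33/5:3/4 = -44/5

[LRU]:[MCP] = -44/5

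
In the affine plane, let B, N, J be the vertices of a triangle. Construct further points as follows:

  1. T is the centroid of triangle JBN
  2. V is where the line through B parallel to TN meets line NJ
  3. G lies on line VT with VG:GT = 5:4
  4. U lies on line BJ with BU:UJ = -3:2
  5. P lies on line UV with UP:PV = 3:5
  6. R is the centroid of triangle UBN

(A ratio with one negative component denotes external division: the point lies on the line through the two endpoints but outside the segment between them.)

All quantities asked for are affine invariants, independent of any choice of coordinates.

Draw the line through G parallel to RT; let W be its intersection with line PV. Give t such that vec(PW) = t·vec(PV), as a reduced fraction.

Assign B = (0, 0), N = (1, 0), J = (0, 1) — the answer is frame-independent, so this choice is without loss of generality.
1. T is the centroid of triangle JBN ⇒ T = (1/3, 1/3)
2. V is where the line through B parallel to TN meets line NJ ⇒ V = (2, -1)
3. G lies on line VT with VG:GT = 5:4 ⇒ G = (29/27, -7/27)
4. U lies on line BJ with BU:UJ = -3:2 ⇒ U = (0, 3)
5. P lies on line UV with UP:PV = 3:5 ⇒ P = (3/4, 3/2)
6. R is the centroid of triangle UBN ⇒ R = (1/3, 1)
through G parallel to RT: direction (0, -2/3); meets PV at W = (29/27, 23/27)
W = P + t·(V−P) with t = 7/27

t = 7/27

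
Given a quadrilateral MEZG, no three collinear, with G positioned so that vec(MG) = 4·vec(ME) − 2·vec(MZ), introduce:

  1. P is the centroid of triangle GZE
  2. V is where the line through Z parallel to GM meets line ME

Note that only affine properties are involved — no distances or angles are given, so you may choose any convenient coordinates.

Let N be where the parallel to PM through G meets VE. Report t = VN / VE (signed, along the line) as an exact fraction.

t = 8

Choose coordinates M = (0, 0), E = (1, 0), Z = (0, 1), G = (4, -2).
1. P is the centroid of triangle GZE ⇒ P = (5/3, -1/3)
2. V is where the line through Z parallel to GM meets line ME ⇒ V = (2, 0)
through G parallel to PM: direction (-5/3, 1/3); meets VE at N = (-6, 0)
N = V + t·(E−V) with t = 8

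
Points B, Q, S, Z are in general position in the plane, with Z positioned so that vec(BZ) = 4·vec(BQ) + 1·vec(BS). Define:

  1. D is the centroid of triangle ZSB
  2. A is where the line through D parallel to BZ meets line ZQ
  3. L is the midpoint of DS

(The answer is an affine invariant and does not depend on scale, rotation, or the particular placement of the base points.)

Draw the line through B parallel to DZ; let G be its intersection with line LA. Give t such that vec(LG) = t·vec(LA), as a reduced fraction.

t = -9/7

Set B = (0, 0), Q = (1, 0), S = (0, 1), Z = (4, 1); any affine frame gives the same invariant.
1. D is the centroid of triangle ZSB ⇒ D = (4/3, 2/3)
2. A is where the line through D parallel to BZ meets line ZQ ⇒ A = (8, 7/3)
3. L is the midpoint of DS ⇒ L = (2/3, 5/6)
through B parallel to DZ: direction (8/3, 1/3); meets LA at G = (-184/21, -23/21)
G = L + t·(A−L) with t = -9/7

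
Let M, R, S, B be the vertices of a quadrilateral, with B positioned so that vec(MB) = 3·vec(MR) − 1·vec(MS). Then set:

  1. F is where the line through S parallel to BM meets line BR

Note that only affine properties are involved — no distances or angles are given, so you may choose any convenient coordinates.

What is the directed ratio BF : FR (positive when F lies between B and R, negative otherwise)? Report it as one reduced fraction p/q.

Set M = (0, 0), R = (1, 0), S = (0, 1), B = (3, -1); any affine frame gives the same invariant.
1. F is where the line through S parallel to BM meets line BR ⇒ F = (-3, 2)
F = B + t·(R−B) with t = 3, so BF:FR = t:(1−t) = 3:-2

BF:FR = -3/2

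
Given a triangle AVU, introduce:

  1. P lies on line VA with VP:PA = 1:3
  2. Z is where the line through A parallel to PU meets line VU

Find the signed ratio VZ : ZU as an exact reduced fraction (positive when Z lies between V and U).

Choose coordinates A = (0, 0), V = (1, 0), U = (0, 1).
1. P lies on line VA with VP:PA = 1:3 ⇒ P = (3/4, 0)
2. Z is where the line through A parallel to PU meets line VU ⇒ Z = (-3, 4)
Z = V + t·(U−V) with t = 4, so VZ:ZU = t:(1−t) = 4:-3

VZ:ZU = -4/3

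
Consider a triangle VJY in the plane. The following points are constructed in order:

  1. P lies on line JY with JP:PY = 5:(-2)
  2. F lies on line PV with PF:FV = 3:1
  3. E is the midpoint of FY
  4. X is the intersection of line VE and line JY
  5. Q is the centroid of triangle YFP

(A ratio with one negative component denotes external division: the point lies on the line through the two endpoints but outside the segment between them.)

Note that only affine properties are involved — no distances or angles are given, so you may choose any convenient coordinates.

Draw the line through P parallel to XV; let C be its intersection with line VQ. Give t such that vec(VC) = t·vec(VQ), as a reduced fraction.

Work in coordinates with V = (0, 0), J = (1, 0), Y = (0, 1).
1. P lies on line JY with JP:PY = 5:(-2) ⇒ P = (-2/3, 5/3)
2. F lies on line PV with PF:FV = 3:1 ⇒ F = (-1/6, 5/12)
3. E is the midpoint of FY ⇒ E = (-1/12, 17/24)
4. X is the intersection of line VE and line JY ⇒ X = (-2/15, 17/15)
5. Q is the centroid of triangle YFP ⇒ Q = (-5/18, 37/36)
through P parallel to XV: direction (2/15, -17/15); meets VQ at C = (-5/6, 37/12)
C = V + t·(Q−V) with t = 3

t = 3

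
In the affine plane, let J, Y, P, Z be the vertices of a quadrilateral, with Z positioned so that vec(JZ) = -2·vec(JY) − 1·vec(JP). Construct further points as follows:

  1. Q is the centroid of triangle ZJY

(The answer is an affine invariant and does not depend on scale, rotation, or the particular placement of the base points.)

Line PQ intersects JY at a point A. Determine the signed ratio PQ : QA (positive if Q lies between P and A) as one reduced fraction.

PQ:QA = -4

Choose coordinates J = (0, 0), Y = (1, 0), P = (0, 1), Z = (-2, -1).
1. Q is the centroid of triangle ZJY ⇒ Q = (-1/3, -1/3)
line PQ meets JY at A = (-1/4, 0)
Q = P + t·(A−P) with t = 4/3, so PQ:QA = 4/3:-1/3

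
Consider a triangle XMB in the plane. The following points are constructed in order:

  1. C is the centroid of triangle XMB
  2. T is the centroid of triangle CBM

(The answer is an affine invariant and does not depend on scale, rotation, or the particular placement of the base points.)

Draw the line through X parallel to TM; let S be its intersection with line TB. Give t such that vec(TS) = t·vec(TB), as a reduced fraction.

t = -4

Work in coordinates with X = (0, 0), M = (1, 0), B = (0, 1).
1. C is the centroid of triangle XMB ⇒ C = (1/3, 1/3)
2. T is the centroid of triangle CBM ⇒ T = (4/9, 4/9)
through X parallel to TM: direction (5/9, -4/9); meets TB at S = (20/9, -16/9)
S = T + t·(B−T) with t = -4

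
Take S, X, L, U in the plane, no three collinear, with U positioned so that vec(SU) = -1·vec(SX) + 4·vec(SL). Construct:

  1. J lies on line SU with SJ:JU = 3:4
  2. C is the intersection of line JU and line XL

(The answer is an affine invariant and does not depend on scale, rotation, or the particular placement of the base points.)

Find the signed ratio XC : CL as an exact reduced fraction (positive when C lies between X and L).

Choose coordinates S = (0, 0), X = (1, 0), L = (0, 1), U = (-1, 4).
1. J lies on line SU with SJ:JU = 3:4 ⇒ J = (-3/7, 12/7)
2. C is the intersection of line JU and line XL ⇒ C = (-1/3, 4/3)
C = X + t·(L−X) with t = 4/3, so XC:CL = t:(1−t) = 4/3:-1/3

XC:CL = -4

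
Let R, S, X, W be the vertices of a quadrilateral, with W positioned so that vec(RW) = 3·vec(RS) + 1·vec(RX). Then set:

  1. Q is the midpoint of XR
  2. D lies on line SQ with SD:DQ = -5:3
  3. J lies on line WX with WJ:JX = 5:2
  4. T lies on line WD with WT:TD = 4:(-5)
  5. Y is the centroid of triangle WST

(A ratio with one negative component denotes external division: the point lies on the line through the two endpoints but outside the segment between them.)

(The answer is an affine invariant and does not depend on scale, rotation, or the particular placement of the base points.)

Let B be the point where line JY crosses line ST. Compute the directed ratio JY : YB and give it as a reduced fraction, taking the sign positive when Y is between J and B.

JY:YB = 2

Choose coordinates R = (0, 0), S = (1, 0), X = (0, 1), W = (3, 1).
1. Q is the midpoint of XR ⇒ Q = (0, 1/2)
2. D lies on line SQ with SD:DQ = -5:3 ⇒ D = (-3/2, 5/4)
3. J lies on line WX with WJ:JX = 5:2 ⇒ J = (6/7, 1)
4. T lies on line WD with WT:TD = 4:(-5) ⇒ T = (21, 0)
5. Y is the centroid of triangle WST ⇒ Y = (25/3, 1/3)
line JY meets ST at B = (169/14, 0)
Y = J + t·(B−J) with t = 2/3, so JY:YB = 2/3:1/3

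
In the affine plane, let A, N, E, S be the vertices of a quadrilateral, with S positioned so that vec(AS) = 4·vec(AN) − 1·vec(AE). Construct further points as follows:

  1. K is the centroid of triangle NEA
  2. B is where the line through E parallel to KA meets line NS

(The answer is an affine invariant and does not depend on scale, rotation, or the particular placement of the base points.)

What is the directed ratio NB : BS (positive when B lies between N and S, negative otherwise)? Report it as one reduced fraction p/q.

Work in coordinates with A = (0, 0), N = (1, 0), E = (0, 1), S = (4, -1).
1. K is the centroid of triangle NEA ⇒ K = (1/3, 1/3)
2. B is where the line through E parallel to KA meets line NS ⇒ B = (-1/2, 1/2)
B = N + t·(S−N) with t = -1/2, so NB:BS = t:(1−t) = -1/2:3/2

NB:BS = -1/3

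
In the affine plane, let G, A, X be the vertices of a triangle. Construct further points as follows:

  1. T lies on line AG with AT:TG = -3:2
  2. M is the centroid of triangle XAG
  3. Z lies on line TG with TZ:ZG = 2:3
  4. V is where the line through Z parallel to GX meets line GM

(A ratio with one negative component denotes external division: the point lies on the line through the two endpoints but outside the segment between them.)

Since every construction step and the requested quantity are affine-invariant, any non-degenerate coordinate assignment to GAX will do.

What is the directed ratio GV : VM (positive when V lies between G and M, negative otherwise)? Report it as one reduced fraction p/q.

GV:VM = -18/23

Choose coordinates G = (0, 0), A = (1, 0), X = (0, 1).
1. T lies on line AG with AT:TG = -3:2 ⇒ T = (-2, 0)
2. M is the centroid of triangle XAG ⇒ M = (1/3, 1/3)
3. Z lies on line TG with TZ:ZG = 2:3 ⇒ Z = (-6/5, 0)
4. V is where the line through Z parallel to GX meets line GM ⇒ V = (-6/5, -6/5)
V = G + t·(M−G) with t = -18/5, so GV:VM = t:(1−t) = -18/5:23/5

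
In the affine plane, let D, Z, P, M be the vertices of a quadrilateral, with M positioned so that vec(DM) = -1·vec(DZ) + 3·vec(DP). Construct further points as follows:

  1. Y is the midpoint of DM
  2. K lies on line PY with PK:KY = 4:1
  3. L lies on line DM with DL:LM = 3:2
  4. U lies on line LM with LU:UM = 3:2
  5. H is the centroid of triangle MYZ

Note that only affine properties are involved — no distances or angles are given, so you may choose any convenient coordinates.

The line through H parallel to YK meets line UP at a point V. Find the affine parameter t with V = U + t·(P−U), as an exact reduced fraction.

Assign D = (0, 0), Z = (1, 0), P = (0, 1), M = (-1, 3) — the answer is frame-independent, so this choice is without loss of generality.
1. Y is the midpoint of DM ⇒ Y = (-1/2, 3/2)
2. K lies on line PY with PK:KY = 4:1 ⇒ K = (-2/5, 7/5)
3. L lies on line DM with DL:LM = 3:2 ⇒ L = (-3/5, 9/5)
4. U lies on line LM with LU:UM = 3:2 ⇒ U = (-21/25, 63/25)
5. H is the centroid of triangle MYZ ⇒ H = (-1/6, 3/2)
through H parallel to YK: direction (1/10, -1/10); meets UP at V = (-7/17, 89/51)
V = U + t·(P−U) with t = 26/51

t = 26/51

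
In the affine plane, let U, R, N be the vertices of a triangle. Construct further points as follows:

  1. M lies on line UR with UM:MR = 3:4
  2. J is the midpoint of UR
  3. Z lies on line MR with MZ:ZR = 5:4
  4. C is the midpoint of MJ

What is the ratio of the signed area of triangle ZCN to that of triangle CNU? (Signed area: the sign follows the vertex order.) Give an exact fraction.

[ZCN]:[CNU] = -71/117

Choose coordinates U = (0, 0), R = (1, 0), N = (0, 1).
1. M lies on line UR with UM:MR = 3:4 ⇒ M = (3/7, 0)
2. J is the midpoint of UR ⇒ J = (1/2, 0)
3. Z lies on line MR with MZ:ZR = 5:4 ⇒ Z = (47/63, 0)
4. C is the midpoint of MJ ⇒ C = (13/28, 0)
2·[ZCN] = -71/252, 2·[CNU] = 13/28
[ZCN]:[CNU] = -71/252:13/28 = -71/117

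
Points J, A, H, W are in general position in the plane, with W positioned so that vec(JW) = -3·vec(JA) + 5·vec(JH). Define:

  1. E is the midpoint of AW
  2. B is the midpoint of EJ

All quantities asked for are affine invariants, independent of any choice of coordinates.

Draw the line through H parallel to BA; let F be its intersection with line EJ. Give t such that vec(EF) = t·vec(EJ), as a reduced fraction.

t = 2/5

Set J = (0, 0), A = (1, 0), H = (0, 1), W = (-3, 5); any affine frame gives the same invariant.
1. E is the midpoint of AW ⇒ E = (-1, 5/2)
2. B is the midpoint of EJ ⇒ B = (-1/2, 5/4)
through H parallel to BA: direction (3/2, -5/4); meets EJ at F = (-3/5, 3/2)
F = E + t·(J−E) with t = 2/5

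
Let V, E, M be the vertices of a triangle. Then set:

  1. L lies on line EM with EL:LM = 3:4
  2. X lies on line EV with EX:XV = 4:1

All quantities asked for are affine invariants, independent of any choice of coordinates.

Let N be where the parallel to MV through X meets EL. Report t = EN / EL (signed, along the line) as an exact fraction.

t = 28/15

Assign V = (0, 0), E = (1, 0), M = (0, 1) — the answer is frame-independent, so this choice is without loss of generality.
1. L lies on line EM with EL:LM = 3:4 ⇒ L = (4/7, 3/7)
2. X lies on line EV with EX:XV = 4:1 ⇒ X = (1/5, 0)
through X parallel to MV: direction (0, -1); meets EL at N = (1/5, 4/5)
N = E + t·(L−E) with t = 28/15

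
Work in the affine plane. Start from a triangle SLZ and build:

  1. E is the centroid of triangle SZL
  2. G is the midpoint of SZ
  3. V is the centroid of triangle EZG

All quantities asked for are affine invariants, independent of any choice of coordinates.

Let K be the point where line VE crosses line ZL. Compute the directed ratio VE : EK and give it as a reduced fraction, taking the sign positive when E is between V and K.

Choose coordinates S = (0, 0), L = (1, 0), Z = (0, 1).
1. E is the centroid of triangle SZL ⇒ E = (1/3, 1/3)
2. G is the midpoint of SZ ⇒ G = (0, 1/2)
3. V is the centroid of triangle EZG ⇒ V = (1/9, 11/18)
line VE meets ZL at K = (-1, 2)
E = V + t·(K−V) with t = -1/5, so VE:EK = -1/5:6/5

VE:EK = -1/6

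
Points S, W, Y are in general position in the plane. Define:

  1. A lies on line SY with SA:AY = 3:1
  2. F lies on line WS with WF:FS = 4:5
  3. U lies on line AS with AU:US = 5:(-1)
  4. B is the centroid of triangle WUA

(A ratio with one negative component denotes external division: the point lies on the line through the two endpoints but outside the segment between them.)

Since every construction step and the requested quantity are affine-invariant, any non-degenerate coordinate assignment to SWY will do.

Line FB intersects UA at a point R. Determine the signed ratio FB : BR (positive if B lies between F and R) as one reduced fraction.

FB:BR = 2/3

Work in coordinates with S = (0, 0), W = (1, 0), Y = (0, 1).
1. A lies on line SY with SA:AY = 3:1 ⇒ A = (0, 3/4)
2. F lies on line WS with WF:FS = 4:5 ⇒ F = (5/9, 0)
3. U lies on line AS with AU:US = 5:(-1) ⇒ U = (0, -3/16)
4. B is the centroid of triangle WUA ⇒ B = (1/3, 3/16)
line FB meets UA at R = (0, 15/32)
B = F + t·(R−F) with t = 2/5, so FB:BR = 2/5:3/5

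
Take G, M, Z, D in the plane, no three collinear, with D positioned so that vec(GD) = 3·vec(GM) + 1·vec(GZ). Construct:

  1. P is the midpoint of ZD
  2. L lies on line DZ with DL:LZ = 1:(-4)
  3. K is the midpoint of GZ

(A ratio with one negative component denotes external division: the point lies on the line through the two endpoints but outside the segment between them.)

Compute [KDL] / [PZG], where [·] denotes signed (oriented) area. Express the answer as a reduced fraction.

[KDL]:[PZG] = -1/3

Set G = (0, 0), M = (1, 0), Z = (0, 1), D = (3, 1); any affine frame gives the same invariant.
1. P is the midpoint of ZD ⇒ P = (3/2, 1)
2. L lies on line DZ with DL:LZ = 1:(-4) ⇒ L = (4, 1)
3. K is the midpoint of GZ ⇒ K = (0, 1/2)
2·[KDL] = -1/2, 2·[PZG] = 3/2
[KDL]:[PZG] = -1/2:3/2 = -1/3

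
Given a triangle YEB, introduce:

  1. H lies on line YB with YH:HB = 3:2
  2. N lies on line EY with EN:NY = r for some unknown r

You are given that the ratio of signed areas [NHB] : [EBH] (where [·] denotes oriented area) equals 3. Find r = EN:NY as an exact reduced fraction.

Set Y = (0, 0), E = (1, 0), B = (0, 1); any affine frame gives the same invariant.
1. H lies on line YB with YH:HB = 3:2 ⇒ H = (0, 3/5)
2. With EN:NY = r, write λ = r/(r+1) so N = E + λ·(Y−E); N is affine-linear in λ
Every point depending on N is an affine combination of N and λ-independent points, so each such coordinate is linear in λ; the λ² term in each signed area is a multiple of (Y−E)×(Y−E) = 0, so 2·[NHB] and 2·[EBH] are each linear in λ. Evaluating at λ=0 and λ=1:
  2·[NHB] = 2/5·λ − 2/5,   2·[EBH] = 2/5
So [NHB]:[EBH] = (2/5·λ − 2/5) / (2/5). Setting this equal to 3:
  2/5·λ − 2/5 = 3·(2/5)  ⇒  λ = 4
Then r = λ/(1−λ) = (4)/(-3) = -4/3. Check: with r = -4/3, N = (-3, 0) and [NHB]:[EBH] = 3 as required.

r = -4/3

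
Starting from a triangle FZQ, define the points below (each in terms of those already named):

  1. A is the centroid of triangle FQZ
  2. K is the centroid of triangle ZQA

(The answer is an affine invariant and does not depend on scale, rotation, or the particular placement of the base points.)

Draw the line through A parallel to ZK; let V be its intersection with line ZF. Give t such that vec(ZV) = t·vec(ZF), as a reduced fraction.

Assign F = (0, 0), Z = (1, 0), Q = (0, 1) — the answer is frame-independent, so this choice is without loss of generality.
1. A is the centroid of triangle FQZ ⇒ A = (1/3, 1/3)
2. K is the centroid of triangle ZQA ⇒ K = (4/9, 4/9)
through A parallel to ZK: direction (-5/9, 4/9); meets ZF at V = (3/4, 0)
V = Z + t·(F−Z) with t = 1/4

t = 1/4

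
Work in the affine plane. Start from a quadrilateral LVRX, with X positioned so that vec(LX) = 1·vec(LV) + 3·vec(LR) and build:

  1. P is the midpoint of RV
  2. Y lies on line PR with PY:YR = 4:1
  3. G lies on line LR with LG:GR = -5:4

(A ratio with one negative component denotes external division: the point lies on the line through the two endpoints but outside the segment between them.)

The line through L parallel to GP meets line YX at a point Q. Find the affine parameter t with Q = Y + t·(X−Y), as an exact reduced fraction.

Set L = (0, 0), V = (1, 0), R = (0, 1), X = (1, 3); any affine frame gives the same invariant.
1. P is the midpoint of RV ⇒ P = (1/2, 1/2)
2. Y lies on line PR with PY:YR = 4:1 ⇒ Y = (1/10, 9/10)
3. G lies on line LR with LG:GR = -5:4 ⇒ G = (0, 5)
through L parallel to GP: direction (1/2, -9/2); meets YX at Q = (-1/17, 9/17)
Q = Y + t·(X−Y) with t = -3/17

t = -3/17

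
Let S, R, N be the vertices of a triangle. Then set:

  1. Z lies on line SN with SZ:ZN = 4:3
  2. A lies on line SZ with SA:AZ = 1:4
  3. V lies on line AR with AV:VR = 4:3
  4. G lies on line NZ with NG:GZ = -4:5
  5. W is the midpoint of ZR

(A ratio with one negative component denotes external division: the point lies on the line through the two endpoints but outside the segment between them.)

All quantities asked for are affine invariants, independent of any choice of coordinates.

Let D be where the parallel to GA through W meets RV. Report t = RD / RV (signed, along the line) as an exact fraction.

Set S = (0, 0), R = (1, 0), N = (0, 1); any affine frame gives the same invariant.
1. Z lies on line SN with SZ:ZN = 4:3 ⇒ Z = (0, 4/7)
2. A lies on line SZ with SA:AZ = 1:4 ⇒ A = (0, 4/35)
3. V lies on line AR with AV:VR = 4:3 ⇒ V = (4/7, 12/245)
4. G lies on line NZ with NG:GZ = -4:5 ⇒ G = (0, 19/7)
5. W is the midpoint of ZR ⇒ W = (1/2, 2/7)
through W parallel to GA: direction (0, -13/5); meets RV at D = (1/2, 2/35)
D = R + t·(V−R) with t = 7/6

t = 7/6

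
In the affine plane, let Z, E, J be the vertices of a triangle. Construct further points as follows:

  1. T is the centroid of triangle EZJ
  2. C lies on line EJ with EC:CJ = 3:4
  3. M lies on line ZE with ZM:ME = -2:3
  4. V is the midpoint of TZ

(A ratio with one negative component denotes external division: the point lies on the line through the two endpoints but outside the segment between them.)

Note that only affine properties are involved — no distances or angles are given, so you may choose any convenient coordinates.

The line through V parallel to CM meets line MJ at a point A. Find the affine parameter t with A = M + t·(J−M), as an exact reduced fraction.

t = -7/24

Assign Z = (0, 0), E = (1, 0), J = (0, 1) — the answer is frame-independent, so this choice is without loss of generality.
1. T is the centroid of triangle EZJ ⇒ T = (1/3, 1/3)
2. C lies on line EJ with EC:CJ = 3:4 ⇒ C = (4/7, 3/7)
3. M lies on line ZE with ZM:ME = -2:3 ⇒ M = (-2, 0)
4. V is the midpoint of TZ ⇒ V = (1/6, 1/6)
through V parallel to CM: direction (-18/7, -3/7); meets MJ at A = (-31/12, -7/24)
A = M + t·(J−M) with t = -7/24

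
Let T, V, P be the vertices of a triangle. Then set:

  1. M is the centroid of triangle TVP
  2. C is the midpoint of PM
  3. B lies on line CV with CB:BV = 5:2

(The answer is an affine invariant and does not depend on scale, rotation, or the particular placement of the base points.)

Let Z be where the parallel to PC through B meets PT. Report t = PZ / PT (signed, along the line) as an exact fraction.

Set T = (0, 0), V = (1, 0), P = (0, 1); any affine frame gives the same invariant.
1. M is the centroid of triangle TVP ⇒ M = (1/3, 1/3)
2. C is the midpoint of PM ⇒ C = (1/6, 2/3)
3. B lies on line CV with CB:BV = 5:2 ⇒ B = (16/21, 4/21)
through B parallel to PC: direction (1/6, -1/3); meets PT at Z = (0, 12/7)
Z = P + t·(T−P) with t = -5/7

t = -5/7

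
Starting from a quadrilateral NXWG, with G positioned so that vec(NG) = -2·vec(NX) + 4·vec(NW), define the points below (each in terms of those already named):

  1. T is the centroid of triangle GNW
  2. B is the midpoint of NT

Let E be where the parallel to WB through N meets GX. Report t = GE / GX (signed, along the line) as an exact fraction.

Choose coordinates N = (0, 0), X = (1, 0), W = (0, 1), G = (-2, 4).
1. T is the centroid of triangle GNW ⇒ T = (-2/3, 5/3)
2. B is the midpoint of NT ⇒ B = (-1/3, 5/6)
through N parallel to WB: direction (-1/3, -1/6); meets GX at E = (8/11, 4/11)
E = G + t·(X−G) with t = 10/11

t = 10/11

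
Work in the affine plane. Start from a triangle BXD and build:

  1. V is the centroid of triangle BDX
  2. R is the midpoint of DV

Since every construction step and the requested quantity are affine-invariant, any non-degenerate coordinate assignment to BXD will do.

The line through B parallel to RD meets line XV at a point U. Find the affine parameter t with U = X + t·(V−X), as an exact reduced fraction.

t = 2

Assign B = (0, 0), X = (1, 0), D = (0, 1) — the answer is frame-independent, so this choice is without loss of generality.
1. V is the centroid of triangle BDX ⇒ V = (1/3, 1/3)
2. R is the midpoint of DV ⇒ R = (1/6, 2/3)
through B parallel to RD: direction (-1/6, 1/3); meets XV at U = (-1/3, 2/3)
U = X + t·(V−X) with t = 2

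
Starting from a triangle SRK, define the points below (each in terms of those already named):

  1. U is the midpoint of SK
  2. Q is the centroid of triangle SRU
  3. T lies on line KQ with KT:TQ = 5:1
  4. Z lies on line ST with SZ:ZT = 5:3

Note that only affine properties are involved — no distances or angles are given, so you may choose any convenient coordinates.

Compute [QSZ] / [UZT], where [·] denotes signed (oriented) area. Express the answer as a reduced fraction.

[QSZ]:[UZT] = -2/3

Assign S = (0, 0), R = (1, 0), K = (0, 1) — the answer is frame-independent, so this choice is without loss of generality.
1. U is the midpoint of SK ⇒ U = (0, 1/2)
2. Q is the centroid of triangle SRU ⇒ Q = (1/3, 1/6)
3. T lies on line KQ with KT:TQ = 5:1 ⇒ T = (5/18, 11/36)
4. Z lies on line ST with SZ:ZT = 5:3 ⇒ Z = (25/144, 55/288)
2·[QSZ] = -5/144, 2·[UZT] = 5/96
[QSZ]:[UZT] = -5/144:5/96 = -2/3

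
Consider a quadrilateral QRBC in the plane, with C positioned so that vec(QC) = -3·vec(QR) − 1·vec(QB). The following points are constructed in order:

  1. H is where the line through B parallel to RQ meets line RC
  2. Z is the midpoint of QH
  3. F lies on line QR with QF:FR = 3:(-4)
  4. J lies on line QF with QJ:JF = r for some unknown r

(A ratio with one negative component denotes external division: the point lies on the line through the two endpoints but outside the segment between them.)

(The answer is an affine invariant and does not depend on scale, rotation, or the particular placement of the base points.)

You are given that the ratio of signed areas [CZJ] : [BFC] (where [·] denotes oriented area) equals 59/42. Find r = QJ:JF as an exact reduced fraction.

r = 5/2

Set Q = (0, 0), R = (1, 0), B = (0, 1), C = (-3, -1); any affine frame gives the same invariant.
1. H is where the line through B parallel to RQ meets line RC ⇒ H = (5, 1)
2. Z is the midpoint of QH ⇒ Z = (5/2, 1/2)
3. F lies on line QR with QF:FR = 3:(-4) ⇒ F = (-3, 0)
4. With QJ:JF = r, write λ = r/(r+1) so J = Q + λ·(F−Q); J is affine-linear in λ
Every point depending on J is an affine combination of J and λ-independent points, so each such coordinate is linear in λ; the λ² term in each signed area is a multiple of (F−Q)×(F−Q) = 0, so 2·[CZJ] and 2·[BFC] are each linear in λ. Evaluating at λ=0 and λ=1:
  2·[CZJ] = 9/2·λ + 1,   2·[BFC] = 3
So [CZJ]:[BFC] = (9/2·λ + 1) / (3). Setting this equal to 59/42:
  9/2·λ + 1 = 59/42·(3)  ⇒  λ = 5/7
Then r = λ/(1−λ) = (5/7)/(2/7) = 5/2. Check: with r = 5/2, J = (-15/7, 0) and [CZJ]:[BFC] = 59/42 as required.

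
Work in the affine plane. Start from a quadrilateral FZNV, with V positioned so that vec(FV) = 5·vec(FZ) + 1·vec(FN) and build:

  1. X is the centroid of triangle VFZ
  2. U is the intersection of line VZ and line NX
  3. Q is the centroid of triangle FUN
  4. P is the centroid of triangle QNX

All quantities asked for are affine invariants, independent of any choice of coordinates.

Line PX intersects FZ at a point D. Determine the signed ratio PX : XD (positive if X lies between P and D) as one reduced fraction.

Assign F = (0, 0), Z = (1, 0), N = (0, 1), V = (5, 1) — the answer is frame-independent, so this choice is without loss of generality.
1. X is the centroid of triangle VFZ ⇒ X = (2, 1/3)
2. U is the intersection of line VZ and line NX ⇒ U = (15/7, 2/7)
3. Q is the centroid of triangle FUN ⇒ Q = (5/7, 3/7)
4. P is the centroid of triangle QNX ⇒ P = (19/21, 37/63)
line PX meets FZ at D = (55/16, 0)
X = P + t·(D−P) with t = 16/37, so PX:XD = 16/37:21/37

PX:XD = 16/21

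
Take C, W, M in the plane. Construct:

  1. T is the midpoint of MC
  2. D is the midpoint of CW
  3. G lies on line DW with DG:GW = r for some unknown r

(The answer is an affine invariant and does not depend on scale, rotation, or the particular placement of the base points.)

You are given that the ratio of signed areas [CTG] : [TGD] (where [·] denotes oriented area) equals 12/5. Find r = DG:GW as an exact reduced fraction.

r = 5/2

Assign C = (0, 0), W = (1, 0), M = (0, 1) — the answer is frame-independent, so this choice is without loss of generality.
1. T is the midpoint of MC ⇒ T = (0, 1/2)
2. D is the midpoint of CW ⇒ D = (1/2, 0)
3. With DG:GW = r, write λ = r/(r+1) so G = D + λ·(W−D); G is affine-linear in λ
Every point depending on G is an affine combination of G and λ-independent points, so each such coordinate is linear in λ; the λ² term in each signed area is a multiple of (W−D)×(W−D) = 0, so 2·[CTG] and 2·[TGD] are each linear in λ. Evaluating at λ=0 and λ=1:
  2·[CTG] = -1/4·λ − 1/4,   2·[TGD] = -1/4·λ
So [CTG]:[TGD] = (-1/4·λ − 1/4) / (-1/4·λ). Setting this equal to 12/5:
  -1/4·λ − 1/4 = 12/5·(-1/4·λ)  ⇒  λ = 5/7
Then r = λ/(1−λ) = (5/7)/(2/7) = 5/2. Check: with r = 5/2, G = (6/7, 0) and [CTG]:[TGD] = 12/5 as required.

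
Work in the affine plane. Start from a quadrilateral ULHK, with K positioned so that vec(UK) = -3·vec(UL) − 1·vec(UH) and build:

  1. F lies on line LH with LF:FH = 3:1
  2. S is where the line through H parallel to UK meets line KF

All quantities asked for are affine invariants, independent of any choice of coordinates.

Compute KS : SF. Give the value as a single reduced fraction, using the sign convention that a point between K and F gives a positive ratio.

Assign U = (0, 0), L = (1, 0), H = (0, 1), K = (-3, -1) — the answer is frame-independent, so this choice is without loss of generality.
1. F lies on line LH with LF:FH = 3:1 ⇒ F = (1/4, 3/4)
2. S is where the line through H parallel to UK meets line KF ⇒ S = (15/8, 13/8)
S = K + t·(F−K) with t = 3/2, so KS:SF = t:(1−t) = 3/2:-1/2

KS:SF = -3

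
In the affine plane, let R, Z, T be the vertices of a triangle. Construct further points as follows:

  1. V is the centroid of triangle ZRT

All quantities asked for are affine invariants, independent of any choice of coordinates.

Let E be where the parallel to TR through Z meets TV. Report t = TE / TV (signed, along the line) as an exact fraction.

t = 3

Choose coordinates R = (0, 0), Z = (1, 0), T = (0, 1).
1. V is the centroid of triangle ZRT ⇒ V = (1/3, 1/3)
through Z parallel to TR: direction (0, -1); meets TV at E = (1, -1)
E = T + t·(V−T) with t = 3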